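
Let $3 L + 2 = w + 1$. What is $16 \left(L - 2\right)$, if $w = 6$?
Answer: $- \frac{16}{3} \approx -5.3333$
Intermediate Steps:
$L = \frac{5}{3}$ ($L = - \frac{2}{3} + \frac{6 + 1}{3} = - \frac{2}{3} + \frac{1}{3} \cdot 7 = - \frac{2}{3} + \frac{7}{3} = \frac{5}{3} \approx 1.6667$)
$16 \left(L - 2\right) = 16 \left(\frac{5}{3} - 2\right) = 16 \left(- \frac{1}{3}\right) = - \frac{16}{3}$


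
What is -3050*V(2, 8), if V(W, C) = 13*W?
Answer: -79300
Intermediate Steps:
-3050*V(2, 8) = -39650*2 = -3050*26 = -79300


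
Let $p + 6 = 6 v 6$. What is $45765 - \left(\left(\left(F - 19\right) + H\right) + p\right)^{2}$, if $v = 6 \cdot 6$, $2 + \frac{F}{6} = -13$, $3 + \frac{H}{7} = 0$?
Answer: $-1299835$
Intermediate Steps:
$H = -21$ ($H = -21 + 7 \cdot 0 = -21 + 0 = -21$)
$F = -90$ ($F = -12 + 6 \left(-13\right) = -12 - 78 = -90$)
$v = 36$
$p = 1290$ ($p = -6 + 6 \cdot 36 \cdot 6 = -6 + 216 \cdot 6 = -6 + 1296 = 1290$)
$45765 - \left(\left(\left(F - 19\right) + H\right) + p\right)^{2} = 45765 - \left(\left(\left(-90 - 19\right) - 21\right) + 1290\right)^{2} = 45765 - \left(\left(-109 - 21\right) + 1290\right)^{2} = 45765 - \left(-130 + 1290\right)^{2} = 45765 - 1160^{2} = 45765 - 1345600 = -1299835$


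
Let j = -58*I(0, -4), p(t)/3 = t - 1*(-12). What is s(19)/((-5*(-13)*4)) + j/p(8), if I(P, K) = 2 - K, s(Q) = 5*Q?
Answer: -1413/260 ≈ -5.4346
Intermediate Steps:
p(t) = 36 + 3*t (p(t) = 3*(t - 1*(-12)) = 3*(t + 12) = 3*(12 + t) = 36 + 3*t)
j = -348 (j = -58*(2 - 1*(-4)) = -58*(2 + 4) = -58*6 = -348)
s(19)/((-5*(-13)*4)) + j/p(8) = (5*19)/((-5*(-13)*4)) - 348/(36 + 3*8) = 95/((65*4)) - 348/(36 + 24) = 95/260 - 348/60 = 95*(1/260) - 348*1/60 = 19/52 - 29/5 = -1413/260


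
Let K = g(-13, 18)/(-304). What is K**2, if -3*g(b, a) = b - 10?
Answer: 529/831744 ≈ 0.00063601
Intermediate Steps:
g(b, a) = 10/3 - b/3 (g(b, a) = -(b - 10)/3 = -(-10 + b)/3 = 10/3 - b/3)
K = -23/912 (K = (10/3 - 1/3*(-13))/(-304) = (10/3 + 13/3)*(-1/304) = (23/3)*(-1/304) = -23/912 ≈ -0.025219)
K**2 = (-23/912)**2 = 529/831744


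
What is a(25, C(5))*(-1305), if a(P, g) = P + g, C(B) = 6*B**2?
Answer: -228375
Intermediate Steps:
a(25, C(5))*(-1305) = (25 + 6*5**2)*(-1305) = (25 + 6*25)*(-1305) = (25 + 150)*(-1305) = 175*(-1305) = -228375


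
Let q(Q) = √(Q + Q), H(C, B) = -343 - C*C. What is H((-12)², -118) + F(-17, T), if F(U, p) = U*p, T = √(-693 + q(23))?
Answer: -21079 - 17*I*√(693 - √46) ≈ -21079.0 - 445.33*I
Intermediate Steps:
H(C, B) = -343 - C²
q(Q) = √2*√Q (q(Q) = √(2*Q) = √2*√Q)
T = √(-693 + √46) (T = √(-693 + √2*√23) = √(-693 + √46) ≈ 26.196*I)
H((-12)², -118) + F(-17, T) = (-343 - ((-12)²)²) - 17*√(-693 + √46) = (-343 - 1*144²) - 17*√(-693 + √46) = (-343 - 1*20736) - 17*√(-693 + √46) = (-343 - 20736) - 17*√(-693 + √46) = -21079 - 17*√(-693 + √46)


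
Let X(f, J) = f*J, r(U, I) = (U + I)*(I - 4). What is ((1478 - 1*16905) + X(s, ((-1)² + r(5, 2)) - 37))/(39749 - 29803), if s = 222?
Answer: -26527/9946 ≈ -2.6671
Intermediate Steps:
r(U, I) = (-4 + I)*(I + U) (r(U, I) = (I + U)*(-4 + I) = (-4 + I)*(I + U))
X(f, J) = J*f
((1478 - 1*16905) + X(s, ((-1)² + r(5, 2)) - 37))/(39749 - 29803) = ((1478 - 1*16905) + (((-1)² + (2² - 4*2 - 4*5 + 2*5)) - 37)*222)/(39749 - 29803) = ((1478 - 16905) + ((1 + (4 - 8 - 20 + 10)) - 37)*222)/9946 = (-15427 + ((1 - 14) - 37)*222)*(1/9946) = (-15427 + (-13 - 37)*222)*(1/9946) = (-15427 - 50*222)*(1/9946) = (-15427 - 11100)*(1/9946) = -26527*1/9946 = -26527/9946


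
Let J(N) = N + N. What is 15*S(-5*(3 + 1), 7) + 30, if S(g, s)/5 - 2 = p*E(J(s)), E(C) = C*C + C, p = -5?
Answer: -78570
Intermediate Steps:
J(N) = 2*N
E(C) = C + C² (E(C) = C² + C = C + C²)
S(g, s) = 10 - 50*s*(1 + 2*s) (S(g, s) = 10 + 5*(-5*2*s*(1 + 2*s)) = 10 + 5*(-10*s*(1 + 2*s)) = 10 - 50*s*(1 + 2*s))
15*S(-5*(3 + 1), 7) + 30 = 15*(10 - 100*7² - 50*7) + 30 = 15*(10 - 100*49 - 350) + 30 = 15*(10 - 4900 - 350) + 30 = 15*(-5240) + 30 = -78600 + 30 = -78570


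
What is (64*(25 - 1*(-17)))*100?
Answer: 268800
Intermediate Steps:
(64*(25 - 1*(-17)))*100 = (64*(25 + 17))*100 = (64*42)*100 = 2688*100 = 268800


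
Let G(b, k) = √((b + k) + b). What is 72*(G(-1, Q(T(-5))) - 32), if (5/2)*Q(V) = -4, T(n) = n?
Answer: -2304 + 216*I*√10/5 ≈ -2304.0 + 136.61*I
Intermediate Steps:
Q(V) = -8/5 (Q(V) = (⅖)*(-4) = -8/5)
G(b, k) = √(k + 2*b)
72*(G(-1, Q(T(-5))) - 32) = 72*(√(-8/5 + 2*(-1)) - 32) = 72*(√(-8/5 - 2) - 32) = 72*(√(-18/5) - 32) = 72*(3*I*√10/5 - 32) = 72*(-32 + 3*I*√10/5) = -2304 + 216*I*√10/5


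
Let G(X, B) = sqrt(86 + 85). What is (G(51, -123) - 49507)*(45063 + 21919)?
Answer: -3316077874 + 200946*sqrt(19) ≈ -3.3152e+9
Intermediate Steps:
G(X, B) = 3*sqrt(19) (G(X, B) = sqrt(171) = 3*sqrt(19))
(G(51, -123) - 49507)*(45063 + 21919) = (3*sqrt(19) - 49507)*(45063 + 21919) = (-49507 + 3*sqrt(19))*66982 = -3316077874 + 200946*sqrt(19)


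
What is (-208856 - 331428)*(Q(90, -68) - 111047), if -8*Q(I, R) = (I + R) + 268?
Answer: 60016502643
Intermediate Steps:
Q(I, R) = -67/2 - I/8 - R/8 (Q(I, R) = -((I + R) + 268)/8 = -(268 + I + R)/8 = -67/2 - I/8 - R/8)
(-208856 - 331428)*(Q(90, -68) - 111047) = (-208856 - 331428)*((-67/2 - ⅛*90 - ⅛*(-68)) - 111047) = -540284*((-67/2 - 45/4 + 17/2) - 111047) = -540284*(-145/4 - 111047) = -540284*(-444333/4) = 60016502643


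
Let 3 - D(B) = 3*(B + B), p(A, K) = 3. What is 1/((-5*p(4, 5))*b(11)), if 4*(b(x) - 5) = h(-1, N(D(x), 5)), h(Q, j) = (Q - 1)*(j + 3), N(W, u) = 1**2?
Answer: -1/45 ≈ -0.022222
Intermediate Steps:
D(B) = 3 - 6*B (D(B) = 3 - 3*(B + B) = 3 - 3*2*B = 3 - 6*B)
N(W, u) = 1
h(Q, j) = (-1 + Q)*(3 + j)
b(x) = 3 (b(x) = 5 + (-3 - 1*1 + 3*(-1) - 1*1)/4 = 5 + (-3 - 1 - 3 - 1)/4 = 5 + (1/4)*(-8) = 5 - 2 = 3)
1/((-5*p(4, 5))*b(11)) = 1/(-5*3*3) = 1/(-15*3) = 1/(-45) = -1/45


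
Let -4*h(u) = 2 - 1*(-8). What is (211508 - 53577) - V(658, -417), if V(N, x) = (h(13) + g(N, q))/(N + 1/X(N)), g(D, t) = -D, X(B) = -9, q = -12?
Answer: 1870230791/11842 ≈ 1.5793e+5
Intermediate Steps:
h(u) = -5/2 (h(u) = -(2 - 1*(-8))/4 = -(2 + 8)/4 = -¼*10 = -5/2)
V(N, x) = (-5/2 - N)/(-⅑ + N) (V(N, x) = (-5/2 - N)/(N + 1/(-9)) = (-5/2 - N)/(N - ⅑) = (-5/2 - N)/(-⅑ + N))
(211508 - 53577) - V(658, -417) = (211508 - 53577) - 9*(5 + 2*658)/(2*(1 - 9*658)) = 157931 - 9*(5 + 1316)/(2*(1 - 5922)) = 157931 - 9*1321/(2*(-5921)) = 157931 - 9*(-1)*1321/(2*5921) = 157931 - 1*(-11889/11842) = 157931 + 11889/11842 = 1870230791/11842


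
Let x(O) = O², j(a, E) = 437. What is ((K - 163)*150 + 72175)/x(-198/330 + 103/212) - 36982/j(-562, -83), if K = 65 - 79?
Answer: 22401935796538/6398117 ≈ 3.5013e+6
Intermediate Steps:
K = -14
((K - 163)*150 + 72175)/x(-198/330 + 103/212) - 36982/j(-562, -83) = ((-14 - 163)*150 + 72175)/((-198/330 + 103/212)²) - 36982/437 = (-177*150 + 72175)/((-198*1/330 + 103*(1/212))²) - 36982*1/437 = (-26550 + 72175)/((-⅗ + 103/212)²) - 36982/437 = 45625/((-121/1060)²) - 36982/437 = 45625/(14641/1123600) - 36982/437 = 45625*(1123600/14641) - 36982/437 = 51264250000/14641 - 36982/437 = 22401935796538/6398117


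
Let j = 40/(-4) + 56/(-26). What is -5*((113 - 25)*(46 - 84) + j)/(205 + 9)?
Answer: 109075/1391 ≈ 78.415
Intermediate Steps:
j = -158/13 (j = 40*(-1/4) + 56*(-1/26) = -10 - 28/13 = -158/13 ≈ -12.154)
-5*((113 - 25)*(46 - 84) + j)/(205 + 9) = -5*((113 - 25)*(46 - 84) - 158/13)/(205 + 9) = -5*(88*(-38) - 158/13)/214 = -5*(-3344 - 158/13)/214 = -(-218150)/(13*214) = -5*(-21815/1391) = 109075/1391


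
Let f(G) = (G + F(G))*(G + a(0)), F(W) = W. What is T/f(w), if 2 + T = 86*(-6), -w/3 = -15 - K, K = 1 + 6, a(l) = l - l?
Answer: -259/4356 ≈ -0.059458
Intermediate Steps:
a(l) = 0
K = 7
w = 66 (w = -3*(-15 - 1*7) = -3*(-15 - 7) = -3*(-22) = 66)
T = -518 (T = -2 + 86*(-6) = -2 - 516 = -518)
f(G) = 2*G² (f(G) = (G + G)*(G + 0) = (2*G)*G = 2*G²)
T/f(w) = -518/(2*66²) = -518/(2*4356) = -518/8712 = -518*1/8712 = -259/4356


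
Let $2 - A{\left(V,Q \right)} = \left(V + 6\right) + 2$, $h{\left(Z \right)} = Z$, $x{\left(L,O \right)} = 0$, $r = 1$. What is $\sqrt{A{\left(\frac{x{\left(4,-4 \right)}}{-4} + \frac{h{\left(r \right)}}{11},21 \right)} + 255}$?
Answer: $\frac{37 \sqrt{22}}{11} \approx 15.777$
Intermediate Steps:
$A{\left(V,Q \right)} = -6 - V$ ($A{\left(V,Q \right)} = 2 - \left(\left(V + 6\right) + 2\right) = 2 - \left(\left(6 + V\right) + 2\right) = 2 - \left(8 + V\right) = -6 - V$)
$\sqrt{A{\left(\frac{x{\left(4,-4 \right)}}{-4} + \frac{h{\left(r \right)}}{11},21 \right)} + 255} = \sqrt{\left(-6 - \left(\frac{0}{-4} + 1 \cdot \frac{1}{11}\right)\right) + 255} = \sqrt{\left(-6 - \left(0 \left(- \frac{1}{4}\right) + 1 \cdot \frac{1}{11}\right)\right) + 255} = \sqrt{\left(-6 - \left(0 + \frac{1}{11}\right)\right) + 255} = \sqrt{\left(-6 - \frac{1}{11}\right) + 255} = \sqrt{- \frac{67}{11} + 255} = \sqrt{\frac{2738}{11}} = \frac{37 \sqrt{22}}{11}$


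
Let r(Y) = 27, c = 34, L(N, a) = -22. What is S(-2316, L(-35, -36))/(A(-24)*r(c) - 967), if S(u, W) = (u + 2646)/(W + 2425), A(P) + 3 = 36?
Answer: -55/30438 ≈ -0.0018070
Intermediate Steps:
A(P) = 33 (A(P) = -3 + 36 = 33)
S(u, W) = (2646 + u)/(2425 + W)
S(-2316, L(-35, -36))/(A(-24)*r(c) - 967) = ((2646 - 2316)/(2425 - 22))/(33*27 - 967) = (330/2403)/(891 - 967) = ((1/2403)*330)/(-76) = (110/801)*(-1/76) = -55/30438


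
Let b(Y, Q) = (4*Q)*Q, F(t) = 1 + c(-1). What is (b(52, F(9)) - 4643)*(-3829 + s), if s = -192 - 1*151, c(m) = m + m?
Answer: 19353908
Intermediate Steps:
c(m) = 2*m
s = -343 (s = -192 - 151 = -343)
F(t) = -1 (F(t) = 1 + 2*(-1) = 1 - 2 = -1)
b(Y, Q) = 4*Q²
(b(52, F(9)) - 4643)*(-3829 + s) = (4*(-1)² - 4643)*(-3829 - 343) = (4*1 - 4643)*(-4172) = (4 - 4643)*(-4172) = -4639*(-4172) = 19353908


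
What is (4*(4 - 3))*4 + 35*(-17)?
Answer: -579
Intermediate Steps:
(4*(4 - 3))*4 + 35*(-17) = (4*1)*4 - 595 = 4*4 - 595 = 16 - 595 = -579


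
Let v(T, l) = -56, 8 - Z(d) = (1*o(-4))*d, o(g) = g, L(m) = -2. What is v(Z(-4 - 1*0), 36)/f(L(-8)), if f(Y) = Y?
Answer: 28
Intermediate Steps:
Z(d) = 8 + 4*d (Z(d) = 8 - 1*(-4)*d = 8 - (-4)*d = 8 + 4*d)
v(Z(-4 - 1*0), 36)/f(L(-8)) = -56/(-2) = -56*(-½) = 28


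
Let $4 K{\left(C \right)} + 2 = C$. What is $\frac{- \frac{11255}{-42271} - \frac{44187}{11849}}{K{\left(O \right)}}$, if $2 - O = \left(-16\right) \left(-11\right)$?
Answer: $\frac{21152051}{268759018} \approx 0.078703$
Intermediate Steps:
$O = -174$ ($O = 2 - \left(-16\right) \left(-11\right) = 2 - 176 = -174$)
$K{\left(C \right)} = - \frac{1}{2} + \frac{C}{4}$
$\frac{- \frac{11255}{-42271} - \frac{44187}{11849}}{K{\left(O \right)}} = \frac{- \frac{11255}{-42271} - \frac{44187}{11849}}{- \frac{1}{2} + \frac{1}{4} \left(-174\right)} = \frac{\left(-11255\right) \left(- \frac{1}{42271}\right) - \frac{44187}{11849}}{- \frac{1}{2} - \frac{87}{2}} = \frac{\frac{11255}{42271} - \frac{44187}{11849}}{-44} = \left(- \frac{42304102}{12216319}\right) \left(- \frac{1}{44}\right) = \frac{21152051}{268759018}$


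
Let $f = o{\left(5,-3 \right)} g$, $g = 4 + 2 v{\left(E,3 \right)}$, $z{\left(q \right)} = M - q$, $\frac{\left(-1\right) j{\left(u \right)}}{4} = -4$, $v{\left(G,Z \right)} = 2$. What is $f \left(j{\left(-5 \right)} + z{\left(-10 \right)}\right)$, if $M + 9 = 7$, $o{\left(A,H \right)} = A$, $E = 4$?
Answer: $960$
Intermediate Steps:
$M = -2$ ($M = -9 + 7 = -2$)
$j{\left(u \right)} = 16$ ($j{\left(u \right)} = \left(-4\right) \left(-4\right) = 16$)
$z{\left(q \right)} = -2 - q$
$g = 8$ ($g = 4 + 2 \cdot 2 = 4 + 4 = 8$)
$f = 40$ ($f = 5 \cdot 8 = 40$)
$f \left(j{\left(-5 \right)} + z{\left(-10 \right)}\right) = 40 \left(16 - -8\right) = 40 \left(16 + \left(-2 + 10\right)\right) = 40 \left(16 + 8\right) = 40 \cdot 24 = 960$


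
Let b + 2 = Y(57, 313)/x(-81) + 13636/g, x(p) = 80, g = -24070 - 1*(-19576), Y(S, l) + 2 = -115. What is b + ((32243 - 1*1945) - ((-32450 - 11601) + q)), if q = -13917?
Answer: 2266504043/25680 ≈ 88260.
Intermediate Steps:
Y(S, l) = -117 (Y(S, l) = -2 - 115 = -117)
g = -4494 (g = -24070 + 19576 = -4494)
b = -166837/25680 (b = -2 + (-117/80 + 13636/(-4494)) = -2 + (-117*1/80 + 13636*(-1/4494)) = -2 + (-117/80 - 974/321) = -2 - 115477/25680 = -166837/25680 ≈ -6.4968)
b + ((32243 - 1*1945) - ((-32450 - 11601) + q)) = -166837/25680 + ((32243 - 1*1945) - ((-32450 - 11601) - 13917)) = -166837/25680 + ((32243 - 1945) - (-44051 - 13917)) = -166837/25680 + (30298 - 1*(-57968)) = -166837/25680 + (30298 + 57968) = -166837/25680 + 88266 = 2266504043/25680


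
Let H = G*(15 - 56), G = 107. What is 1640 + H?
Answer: -2747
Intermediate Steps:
H = -4387 (H = 107*(15 - 56) = 107*(-41) = -4387)
1640 + H = 1640 - 4387 = -2747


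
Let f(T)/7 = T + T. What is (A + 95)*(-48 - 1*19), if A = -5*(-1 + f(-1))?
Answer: -11390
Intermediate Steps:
f(T) = 14*T (f(T) = 7*(T + T) = 7*(2*T) = 14*T)
A = 75 (A = -5*(-1 + 14*(-1)) = -5*(-1 - 14) = -5*(-15) = 75)
(A + 95)*(-48 - 1*19) = (75 + 95)*(-48 - 1*19) = 170*(-48 - 19) = 170*(-67) = -11390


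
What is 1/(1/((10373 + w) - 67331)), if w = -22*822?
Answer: -75042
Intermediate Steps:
w = -18084
1/(1/((10373 + w) - 67331)) = 1/(1/((10373 - 18084) - 67331)) = 1/(1/(-7711 - 67331)) = 1/(1/(-75042)) = 1/(-1/75042) = -75042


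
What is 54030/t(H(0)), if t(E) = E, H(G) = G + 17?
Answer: 54030/17 ≈ 3178.2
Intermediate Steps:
H(G) = 17 + G
54030/t(H(0)) = 54030/(17 + 0) = 54030/17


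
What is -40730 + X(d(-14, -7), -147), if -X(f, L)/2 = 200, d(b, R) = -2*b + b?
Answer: -41130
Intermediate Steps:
d(b, R) = -b
X(f, L) = -400 (X(f, L) = -2*200 = -400)
-40730 + X(d(-14, -7), -147) = -40730 - 400 = -41130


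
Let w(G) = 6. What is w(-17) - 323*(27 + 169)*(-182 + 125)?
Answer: 3608562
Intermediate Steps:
w(-17) - 323*(27 + 169)*(-182 + 125) = 6 - 323*(27 + 169)*(-182 + 125) = 6 - 63308*(-57) = 6 - 323*(-11172) = 6 + 3608556 = 3608562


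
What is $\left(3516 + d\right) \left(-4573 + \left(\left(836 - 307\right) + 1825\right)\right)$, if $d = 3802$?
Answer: $-16238642$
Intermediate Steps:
$\left(3516 + d\right) \left(-4573 + \left(\left(836 - 307\right) + 1825\right)\right) = \left(3516 + 3802\right) \left(-4573 + \left(\left(836 - 307\right) + 1825\right)\right) = 7318 \left(-4573 + \left(\left(836 - 307\right) + 1825\right)\right) = 7318 \left(-4573 + \left(529 + 1825\right)\right) = 7318 \left(-4573 + 2354\right) = 7318 \left(-2219\right) = -16238642$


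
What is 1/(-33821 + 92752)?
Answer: 1/58931 ≈ 1.6969e-5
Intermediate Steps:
1/(-33821 + 92752) = 1/58931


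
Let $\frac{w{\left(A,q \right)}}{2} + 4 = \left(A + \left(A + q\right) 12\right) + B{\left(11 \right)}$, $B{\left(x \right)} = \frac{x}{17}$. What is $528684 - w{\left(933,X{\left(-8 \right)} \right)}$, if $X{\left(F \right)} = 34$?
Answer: $\frac{8561484}{17} \approx 5.0362 \cdot 10^{5}$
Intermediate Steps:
$B{\left(x \right)} = \frac{x}{17}$ ($B{\left(x \right)} = x \frac{1}{17} = \frac{x}{17}$)
$w{\left(A,q \right)} = - \frac{114}{17} + 24 q + 26 A$ ($w{\left(A,q \right)} = -8 + 2 \left(\left(A + \left(A + q\right) 12\right) + \frac{1}{17} \cdot 11\right) = -8 + 2 \left(\left(A + \left(12 A + 12 q\right)\right) + \frac{11}{17}\right) = -8 + 2 \left(\left(12 q + 13 A\right) + \frac{11}{17}\right) = -8 + 2 \left(\frac{11}{17} + 12 q + 13 A\right) = -8 + \left(\frac{22}{17} + 24 q + 26 A\right) = - \frac{114}{17} + 24 q + 26 A$)
$528684 - w{\left(933,X{\left(-8 \right)} \right)} = 528684 - \left(- \frac{114}{17} + 24 \cdot 34 + 26 \cdot 933\right) = 528684 - \left(- \frac{114}{17} + 816 + 24258\right) = 528684 - \frac{426144}{17} = \frac{8561484}{17}$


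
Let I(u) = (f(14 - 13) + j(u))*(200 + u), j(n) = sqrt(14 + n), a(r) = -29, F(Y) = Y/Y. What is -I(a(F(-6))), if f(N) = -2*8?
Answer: 2736 - 171*I*sqrt(15) ≈ 2736.0 - 662.28*I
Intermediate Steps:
F(Y) = 1
f(N) = -16
I(u) = (-16 + sqrt(14 + u))*(200 + u)
-I(a(F(-6))) = -(-3200 - 16*(-29) + 200*sqrt(14 - 29) - 29*sqrt(14 - 29)) = -(-3200 + 464 + 200*sqrt(-15) - 29*I*sqrt(15)) = -(-3200 + 464 + 200*(I*sqrt(15)) - 29*I*sqrt(15)) = -(-3200 + 464 + 200*I*sqrt(15) - 29*I*sqrt(15)) = -(-2736 + 171*I*sqrt(15)) = 2736 - 171*I*sqrt(15)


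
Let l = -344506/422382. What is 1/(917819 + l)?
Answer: 211191/193834940176 ≈ 1.0895e-6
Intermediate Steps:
l = -172253/211191 (l = -344506*1/422382 = -172253/211191 ≈ -0.81563)
1/(917819 + l) = 1/(917819 - 172253/211191) = 1/(193834940176/211191) = 211191/193834940176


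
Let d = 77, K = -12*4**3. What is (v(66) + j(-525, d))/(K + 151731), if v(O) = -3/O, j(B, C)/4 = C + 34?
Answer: 9767/3321186 ≈ 0.0029408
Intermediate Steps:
K = -768 (K = -12*64 = -768)
j(B, C) = 136 + 4*C (j(B, C) = 4*(C + 34) = 4*(34 + C) = 136 + 4*C)
(v(66) + j(-525, d))/(K + 151731) = (-3/66 + (136 + 4*77))/(-768 + 151731) = (-3*1/66 + (136 + 308))/150963 = (-1/22 + 444)*(1/150963) = (9767/22)*(1/150963) = 9767/3321186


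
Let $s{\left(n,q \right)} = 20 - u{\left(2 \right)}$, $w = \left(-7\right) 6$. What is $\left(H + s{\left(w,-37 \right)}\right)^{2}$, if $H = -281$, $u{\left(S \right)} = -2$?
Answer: $67081$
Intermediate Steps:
$w = -42$
$s{\left(n,q \right)} = 22$ ($s{\left(n,q \right)} = 20 - -2 = 20 + 2 = 22$)
$\left(H + s{\left(w,-37 \right)}\right)^{2} = \left(-281 + 22\right)^{2} = \left(-259\right)^{2} = 67081$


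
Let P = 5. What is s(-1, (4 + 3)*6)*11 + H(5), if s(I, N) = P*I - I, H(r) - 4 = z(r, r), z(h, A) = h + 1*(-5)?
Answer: -40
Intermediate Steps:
z(h, A) = -5 + h (z(h, A) = h - 5 = -5 + h)
H(r) = -1 + r (H(r) = 4 + (-5 + r) = -1 + r)
s(I, N) = 4*I (s(I, N) = 5*I - I = 4*I)
s(-1, (4 + 3)*6)*11 + H(5) = (4*(-1))*11 + (-1 + 5) = -4*11 + 4 = -44 + 4 = -40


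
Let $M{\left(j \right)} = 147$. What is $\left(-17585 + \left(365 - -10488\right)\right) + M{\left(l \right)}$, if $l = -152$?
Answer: $-6585$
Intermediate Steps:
$\left(-17585 + \left(365 - -10488\right)\right) + M{\left(l \right)} = \left(-17585 + \left(365 - -10488\right)\right) + 147 = \left(-17585 + \left(365 + 10488\right)\right) + 147 = \left(-17585 + 10853\right) + 147 = -6732 + 147 = -6585$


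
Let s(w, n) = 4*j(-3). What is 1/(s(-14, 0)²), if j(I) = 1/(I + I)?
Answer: 9/4 ≈ 2.2500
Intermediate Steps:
j(I) = 1/(2*I)
s(w, n) = -⅔ (s(w, n) = 4*((½)/(-3)) = 4*((½)*(-⅓)) = 4*(-⅙) = -⅔)
1/(s(-14, 0)²) = 1/((-⅔)²) = 1/(4/9) = 9/4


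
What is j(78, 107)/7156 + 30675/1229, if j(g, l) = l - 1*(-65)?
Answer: 54930422/2198681 ≈ 24.983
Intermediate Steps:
j(g, l) = 65 + l (j(g, l) = l + 65 = 65 + l)
j(78, 107)/7156 + 30675/1229 = (65 + 107)/7156 + 30675/1229 = 172*(1/7156) + 30675*(1/1229) = 43/1789 + 30675/1229 = 54930422/2198681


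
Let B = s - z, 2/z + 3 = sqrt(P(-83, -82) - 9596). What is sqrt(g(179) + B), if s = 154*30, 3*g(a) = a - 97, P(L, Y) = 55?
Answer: sqrt(38146362807 + 1719*I*sqrt(9541))/2865 ≈ 68.171 + 0.00015003*I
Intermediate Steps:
g(a) = -97/3 + a/3 (g(a) = (a - 97)/3 = (-97 + a)/3 = -97/3 + a/3)
s = 4620
z = 2/(-3 + I*sqrt(9541)) (z = 2/(-3 + sqrt(55 - 9596)) = 2/(-3 + sqrt(-9541)) = 2/(-3 + I*sqrt(9541)) ≈ -0.00062827 - 0.020456*I)
B = 22060503/4775 + I*sqrt(9541)/4775 (B = 4620 - (-3/4775 - I*sqrt(9541)/4775) = 4620 + (3/4775 + I*sqrt(9541)/4775) = 22060503/4775 + I*sqrt(9541)/4775 ≈ 4620.0 + 0.020456*I)
sqrt(g(179) + B) = sqrt((-97/3 + (1/3)*179) + (22060503/4775 + I*sqrt(9541)/4775)) = sqrt((-97/3 + 179/3) + (22060503/4775 + I*sqrt(9541)/4775)) = sqrt(82/3 + (22060503/4775 + I*sqrt(9541)/4775)) = sqrt(66573059/14325 + I*sqrt(9541)/4775)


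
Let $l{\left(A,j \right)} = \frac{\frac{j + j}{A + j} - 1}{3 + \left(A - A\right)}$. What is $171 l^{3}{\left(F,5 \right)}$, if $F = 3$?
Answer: $\frac{19}{192} \approx 0.098958$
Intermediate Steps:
$l{\left(A,j \right)} = - \frac{1}{3} + \frac{2 j}{3 \left(A + j\right)}$ ($l{\left(A,j \right)} = \frac{\frac{2 j}{A + j} - 1}{3 + 0} = \frac{\frac{2 j}{A + j} - 1}{3} = \left(-1 + \frac{2 j}{A + j}\right) \frac{1}{3} = - \frac{1}{3} + \frac{2 j}{3 \left(A + j\right)}$)
$171 l^{3}{\left(F,5 \right)} = 171 \left(\frac{5 - 3}{3 \left(3 + 5\right)}\right)^{3} = 171 \left(\frac{5 - 3}{3 \cdot 8}\right)^{3} = 171 \left(\frac{1}{3} \cdot \frac{1}{8} \cdot 2\right)^{3} = \frac{171}{1728} = 171 \cdot \frac{1}{1728} = \frac{19}{192}$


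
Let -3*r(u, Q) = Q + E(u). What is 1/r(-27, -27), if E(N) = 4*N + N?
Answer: 1/54 ≈ 0.018519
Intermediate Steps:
E(N) = 5*N
r(u, Q) = -5*u/3 - Q/3 (r(u, Q) = -(Q + 5*u)/3 = -5*u/3 - Q/3)
1/r(-27, -27) = 1/(-5/3*(-27) - ⅓*(-27)) = 1/(45 + 9) = 1/54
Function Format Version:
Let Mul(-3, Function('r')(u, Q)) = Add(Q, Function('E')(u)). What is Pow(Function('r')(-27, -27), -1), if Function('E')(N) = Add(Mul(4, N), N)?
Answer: Rational(1, 54) ≈ 0.018519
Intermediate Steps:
Function('E')(N) = Mul(5, N)
Function('r')(u, Q) = Add(Mul(Rational(-5, 3), u), Mul(Rational(-1, 3), Q)) (Function('r')(u, Q) = Mul(Rational(-1, 3), Add(Q, Mul(5, u))) = Add(Mul(Rational(-5, 3), u), Mul(Rational(-1, 3), Q)))
Pow(Function('r')(-27, -27), -1) = Pow(Add(Mul(Rational(-5, 3), -27), Mul(Rational(-1, 3), -27)), -1) = Pow(Add(45, 9), -1) = Pow(54, -1) = Rational(1, 54)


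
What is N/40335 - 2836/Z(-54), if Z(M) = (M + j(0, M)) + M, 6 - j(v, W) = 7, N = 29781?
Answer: 39212063/1465505 ≈ 26.757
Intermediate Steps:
j(v, W) = -1 (j(v, W) = 6 - 1*7 = 6 - 7 = -1)
Z(M) = -1 + 2*M (Z(M) = (M - 1) + M = (-1 + M) + M = -1 + 2*M)
N/40335 - 2836/Z(-54) = 29781/40335 - 2836/(-1 + 2*(-54)) = 29781*(1/40335) - 2836/(-1 - 108) = 9927/13445 - 2836/(-109) = 9927/13445 - 2836*(-1/109) = 9927/13445 + 2836/109 = 39212063/1465505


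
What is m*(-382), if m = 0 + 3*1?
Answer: -1146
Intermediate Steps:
m = 3 (m = 0 + 3 = 3)
m*(-382) = 3*(-382) = -1146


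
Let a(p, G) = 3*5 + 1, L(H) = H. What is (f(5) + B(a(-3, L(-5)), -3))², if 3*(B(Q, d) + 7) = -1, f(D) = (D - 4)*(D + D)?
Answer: 64/9 ≈ 7.1111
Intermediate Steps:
f(D) = 2*D*(-4 + D) (f(D) = (-4 + D)*(2*D) = 2*D*(-4 + D))
a(p, G) = 16 (a(p, G) = 15 + 1 = 16)
B(Q, d) = -22/3 (B(Q, d) = -7 + (⅓)*(-1) = -7 - ⅓ = -22/3)
(f(5) + B(a(-3, L(-5)), -3))² = (2*5*(-4 + 5) - 22/3)² = (2*5*1 - 22/3)² = (10 - 22/3)² = (8/3)² = 64/9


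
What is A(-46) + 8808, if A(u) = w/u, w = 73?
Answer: 405095/46 ≈ 8806.4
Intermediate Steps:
A(u) = 73/u
A(-46) + 8808 = 73/(-46) + 8808 = 73*(-1/46) + 8808 = -73/46 + 8808 = 405095/46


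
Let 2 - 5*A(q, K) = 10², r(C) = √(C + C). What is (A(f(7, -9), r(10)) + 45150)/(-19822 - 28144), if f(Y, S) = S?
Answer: -112826/119915 ≈ -0.94088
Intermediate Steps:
r(C) = √2*√C (r(C) = √(2*C) = √2*√C)
A(q, K) = -98/5 (A(q, K) = ⅖ - ⅕*10² = ⅖ - ⅕*100 = ⅖ - 20 = -98/5)
(A(f(7, -9), r(10)) + 45150)/(-19822 - 28144) = (-98/5 + 45150)/(-19822 - 28144) = (225652/5)/(-47966) = (225652/5)*(-1/47966) = -112826/119915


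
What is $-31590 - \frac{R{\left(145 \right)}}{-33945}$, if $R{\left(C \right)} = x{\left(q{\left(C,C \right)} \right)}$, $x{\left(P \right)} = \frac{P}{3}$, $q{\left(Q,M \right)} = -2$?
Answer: $- \frac{3216967652}{101835} \approx -31590.0$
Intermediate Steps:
$x{\left(P \right)} = \frac{P}{3}$ ($x{\left(P \right)} = P \frac{1}{3} = \frac{P}{3}$)
$R{\left(C \right)} = - \frac{2}{3}$ ($R{\left(C \right)} = \frac{1}{3} \left(-2\right) = - \frac{2}{3}$)
$-31590 - \frac{R{\left(145 \right)}}{-33945} = -31590 - - \frac{2}{3 \left(-33945\right)} = -31590 - \left(- \frac{2}{3}\right) \left(- \frac{1}{33945}\right) = -31590 - \frac{2}{101835} = - \frac{3216967652}{101835}$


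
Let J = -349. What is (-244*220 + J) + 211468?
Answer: 157439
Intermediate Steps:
(-244*220 + J) + 211468 = (-244*220 - 349) + 211468 = (-53680 - 349) + 211468 = -54029 + 211468 = 157439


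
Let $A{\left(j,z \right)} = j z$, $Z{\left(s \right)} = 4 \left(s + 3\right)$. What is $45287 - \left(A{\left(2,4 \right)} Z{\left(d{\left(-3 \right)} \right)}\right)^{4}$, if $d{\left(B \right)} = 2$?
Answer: $-655314713$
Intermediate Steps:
$Z{\left(s \right)} = 12 + 4 s$ ($Z{\left(s \right)} = 4 \left(3 + s\right) = 12 + 4 s$)
$45287 - \left(A{\left(2,4 \right)} Z{\left(d{\left(-3 \right)} \right)}\right)^{4} = 45287 - \left(2 \cdot 4 \left(12 + 4 \cdot 2\right)\right)^{4} = 45287 - \left(8 \left(12 + 8\right)\right)^{4} = 45287 - \left(8 \cdot 20\right)^{4} = 45287 - 160^{4} = 45287 - 655360000 = -655314713$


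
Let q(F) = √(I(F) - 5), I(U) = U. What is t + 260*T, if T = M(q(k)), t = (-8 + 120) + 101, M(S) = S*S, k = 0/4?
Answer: -1087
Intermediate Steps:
k = 0 (k = 0*(¼) = 0)
q(F) = √(-5 + F) (q(F) = √(F - 5) = √(-5 + F))
M(S) = S²
t = 213 (t = 112 + 101 = 213)
T = -5 (T = (√(-5 + 0))² = (√(-5))² = (I*√5)² = -5)
t + 260*T = 213 + 260*(-5) = 213 - 1300 = -1087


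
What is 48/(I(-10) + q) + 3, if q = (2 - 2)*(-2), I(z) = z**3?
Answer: 369/125 ≈ 2.9520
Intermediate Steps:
q = 0 (q = 0*(-2) = 0)
48/(I(-10) + q) + 3 = 48/((-10)**3 + 0) + 3 = 48/(-1000 + 0) + 3 = 48/(-1000) + 3 = 48*(-1/1000) + 3 = -6/125 + 3 = 369/125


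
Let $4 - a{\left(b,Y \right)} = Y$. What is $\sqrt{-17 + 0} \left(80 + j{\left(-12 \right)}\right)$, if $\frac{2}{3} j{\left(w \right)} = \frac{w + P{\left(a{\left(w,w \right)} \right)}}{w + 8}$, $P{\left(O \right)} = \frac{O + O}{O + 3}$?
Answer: $\frac{3187 i \sqrt{17}}{38} \approx 345.8 i$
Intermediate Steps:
$a{\left(b,Y \right)} = 4 - Y$
$P{\left(O \right)} = \frac{2 O}{3 + O}$
$j{\left(w \right)} = \frac{3 \left(w + \frac{2 \left(4 - w\right)}{7 - w}\right)}{2 \left(8 + w\right)}$ ($j{\left(w \right)} = \frac{3 \frac{w + \frac{2 \left(4 - w\right)}{3 - \left(-4 + w\right)}}{w + 8}}{2} = \frac{3 \frac{w + \frac{2 \left(4 - w\right)}{7 - w}}{8 + w}}{2} = \frac{3 \left(w + \frac{2 \left(4 - w\right)}{7 - w}\right)}{2 \left(8 + w\right)}$)
$\sqrt{-17 + 0} \left(80 + j{\left(-12 \right)}\right) = \sqrt{-17 + 0} \left(80 + \frac{3 \left(-8 + 2 \left(-12\right) - 12 \left(-7 - 12\right)\right)}{2 \left(-7 - 12\right) \left(8 - 12\right)}\right) = \sqrt{-17} \left(80 + \frac{3 \left(-8 - 24 - -228\right)}{2 \left(-19\right) \left(-4\right)}\right) = i \sqrt{17} \left(80 + \frac{3}{2} \left(- \frac{1}{19}\right) \left(- \frac{1}{4}\right) \left(-8 - 24 + 228\right)\right) = i \sqrt{17} \left(80 + \frac{3}{2} \left(- \frac{1}{19}\right) \left(- \frac{1}{4}\right) 196\right) = i \sqrt{17} \left(80 + \frac{147}{38}\right) = i \sqrt{17} \cdot \frac{3187}{38} = \frac{3187 i \sqrt{17}}{38}$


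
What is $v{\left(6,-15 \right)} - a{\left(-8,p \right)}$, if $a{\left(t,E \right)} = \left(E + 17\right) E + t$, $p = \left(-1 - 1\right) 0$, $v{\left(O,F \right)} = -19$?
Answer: $-11$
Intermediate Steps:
$p = 0$ ($p = \left(-2\right) 0 = 0$)
$a{\left(t,E \right)} = t + E \left(17 + E\right)$ ($a{\left(t,E \right)} = \left(17 + E\right) E + t = E \left(17 + E\right) + t = t + E \left(17 + E\right)$)
$v{\left(6,-15 \right)} - a{\left(-8,p \right)} = -19 - \left(-8 + 0^{2} + 17 \cdot 0\right) = -19 - \left(-8 + 0 + 0\right) = -19 - -8 = -19 + 8 = -11$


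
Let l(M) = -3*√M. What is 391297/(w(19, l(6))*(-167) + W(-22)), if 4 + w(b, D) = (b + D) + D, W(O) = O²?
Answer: 790811237/1939583 + 392079594*√6/1939583 ≈ 902.88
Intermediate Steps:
w(b, D) = -4 + b + 2*D (w(b, D) = -4 + ((b + D) + D) = -4 + ((D + b) + D) = -4 + (b + 2*D) = -4 + b + 2*D)
391297/(w(19, l(6))*(-167) + W(-22)) = 391297/((-4 + 19 + 2*(-3*√6))*(-167) + (-22)²) = 391297/((-4 + 19 - 6*√6)*(-167) + 484) = 391297/((15 - 6*√6)*(-167) + 484) = 391297/((-2505 + 1002*√6) + 484) = 391297/(-2021 + 1002*√6)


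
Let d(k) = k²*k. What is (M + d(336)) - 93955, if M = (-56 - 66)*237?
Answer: 37810187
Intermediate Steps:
M = -28914 (M = -122*237 = -28914)
d(k) = k³
(M + d(336)) - 93955 = (-28914 + 336³) - 93955 = (-28914 + 37933056) - 93955 = 37904142 - 93955 = 37810187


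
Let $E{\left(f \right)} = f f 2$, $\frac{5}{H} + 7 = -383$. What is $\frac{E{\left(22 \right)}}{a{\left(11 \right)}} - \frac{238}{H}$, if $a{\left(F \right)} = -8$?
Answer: $18443$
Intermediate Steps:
$H = - \frac{1}{78}$ ($H = \frac{5}{-7 - 383} = \frac{5}{-390} = 5 \left(- \frac{1}{390}\right) = - \frac{1}{78} \approx -0.012821$)
$E{\left(f \right)} = 2 f^{2}$ ($E{\left(f \right)} = f^{2} \cdot 2 = 2 f^{2}$)
$\frac{E{\left(22 \right)}}{a{\left(11 \right)}} - \frac{238}{H} = \frac{2 \cdot 22^{2}}{-8} - \frac{238}{- \frac{1}{78}} = 2 \cdot 484 \left(- \frac{1}{8}\right) - -18564 = 968 \left(- \frac{1}{8}\right) + 18564 = -121 + 18564 = 18443$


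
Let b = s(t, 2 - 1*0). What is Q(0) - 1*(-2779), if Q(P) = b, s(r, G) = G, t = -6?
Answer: 2781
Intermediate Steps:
b = 2 (b = 2 - 1*0 = 2 + 0 = 2)
Q(P) = 2
Q(0) - 1*(-2779) = 2 - 1*(-2779) = 2 + 2779 = 2781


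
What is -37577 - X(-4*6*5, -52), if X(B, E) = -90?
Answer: -37487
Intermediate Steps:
-37577 - X(-4*6*5, -52) = -37577 - 1*(-90) = -37577 + 90 = -37487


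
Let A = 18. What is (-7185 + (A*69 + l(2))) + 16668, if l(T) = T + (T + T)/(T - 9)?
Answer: 75085/7 ≈ 10726.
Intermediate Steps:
l(T) = T + 2*T/(-9 + T) (l(T) = T + (2*T)/(-9 + T) = T + 2*T/(-9 + T))
(-7185 + (A*69 + l(2))) + 16668 = (-7185 + (18*69 + 2*(-7 + 2)/(-9 + 2))) + 16668 = (-7185 + (1242 + 2*(-5)/(-7))) + 16668 = (-7185 + (1242 + 2*(-⅐)*(-5))) + 16668 = (-7185 + (1242 + 10/7)) + 16668 = (-7185 + 8704/7) + 16668 = -41591/7 + 16668 = 75085/7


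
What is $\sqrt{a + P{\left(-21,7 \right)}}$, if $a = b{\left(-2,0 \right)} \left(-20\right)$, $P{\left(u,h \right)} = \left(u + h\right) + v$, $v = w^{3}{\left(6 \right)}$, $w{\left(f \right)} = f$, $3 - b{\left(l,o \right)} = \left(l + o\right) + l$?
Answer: $\sqrt{62} \approx 7.874$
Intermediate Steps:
$b{\left(l,o \right)} = 3 - o - 2 l$ ($b{\left(l,o \right)} = 3 - \left(\left(l + o\right) + l\right) = 3 - \left(o + 2 l\right) = 3 - o - 2 l$)
$v = 216$ ($v = 6^{3} = 216$)
$P{\left(u,h \right)} = 216 + h + u$ ($P{\left(u,h \right)} = \left(u + h\right) + 216 = \left(h + u\right) + 216 = 216 + h + u$)
$a = -140$ ($a = \left(3 - 0 - -4\right) \left(-20\right) = \left(3 + 0 + 4\right) \left(-20\right) = 7 \left(-20\right) = -140$)
$\sqrt{a + P{\left(-21,7 \right)}} = \sqrt{-140 + \left(216 + 7 - 21\right)} = \sqrt{-140 + 202} = \sqrt{62}$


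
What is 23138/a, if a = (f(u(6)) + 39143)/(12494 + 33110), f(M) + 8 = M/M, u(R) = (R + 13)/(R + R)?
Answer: 131898169/4892 ≈ 26962.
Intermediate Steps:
u(R) = (13 + R)/(2*R) (u(R) = (13 + R)/((2*R)) = (13 + R)*(1/(2*R)) = (13 + R)/(2*R))
f(M) = -7 (f(M) = -8 + M/M = -8 + 1 = -7)
a = 9784/11401 (a = (-7 + 39143)/(12494 + 33110) = 39136/45604 = 39136*(1/45604) = 9784/11401 ≈ 0.85817)
23138/a = 23138/(9784/11401) = 23138*(11401/9784) = 131898169/4892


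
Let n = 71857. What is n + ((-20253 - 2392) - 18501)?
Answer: 30711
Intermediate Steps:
n + ((-20253 - 2392) - 18501) = 71857 + ((-20253 - 2392) - 18501) = 71857 + (-22645 - 18501) = 71857 - 41146 = 30711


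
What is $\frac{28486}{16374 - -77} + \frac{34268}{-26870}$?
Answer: $\frac{100837976}{221019185} \approx 0.45624$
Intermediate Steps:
$\frac{28486}{16374 - -77} + \frac{34268}{-26870} = \frac{28486}{16374 + 77} + 34268 \left(- \frac{1}{26870}\right) = \frac{28486}{16451} - \frac{17134}{13435} = \frac{100837976}{221019185}$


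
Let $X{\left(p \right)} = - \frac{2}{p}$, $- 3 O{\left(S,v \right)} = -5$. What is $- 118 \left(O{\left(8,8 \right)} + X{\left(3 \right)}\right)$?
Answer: $-118$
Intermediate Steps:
$O{\left(S,v \right)} = \frac{5}{3}$ ($O{\left(S,v \right)} = \left(- \frac{1}{3}\right) \left(-5\right) = \frac{5}{3}$)
$- 118 \left(O{\left(8,8 \right)} + X{\left(3 \right)}\right) = - 118 \left(\frac{5}{3} - \frac{2}{3}\right) = \left(-118\right) 1 = -118$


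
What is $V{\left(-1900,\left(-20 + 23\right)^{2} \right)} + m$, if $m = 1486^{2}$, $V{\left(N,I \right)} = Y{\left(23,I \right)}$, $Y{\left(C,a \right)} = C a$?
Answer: $2208403$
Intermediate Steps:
$V{\left(N,I \right)} = 23 I$
$m = 2208196$
$V{\left(-1900,\left(-20 + 23\right)^{2} \right)} + m = 23 \left(-20 + 23\right)^{2} + 2208196 = 23 \cdot 3^{2} + 2208196 = 23 \cdot 9 + 2208196 = 207 + 2208196 = 2208403$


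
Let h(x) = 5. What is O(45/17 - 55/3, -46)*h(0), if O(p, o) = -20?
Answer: -100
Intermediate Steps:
O(45/17 - 55/3, -46)*h(0) = -20*5 = -100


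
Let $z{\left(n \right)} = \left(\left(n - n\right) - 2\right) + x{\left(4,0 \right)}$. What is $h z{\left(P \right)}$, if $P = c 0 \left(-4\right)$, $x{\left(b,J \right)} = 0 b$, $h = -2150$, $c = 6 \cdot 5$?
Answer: $4300$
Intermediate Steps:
$c = 30$
$x{\left(b,J \right)} = 0$
$P = 0$ ($P = 30 \cdot 0 \left(-4\right) = 0 \left(-4\right) = 0$)
$z{\left(n \right)} = -2$ ($z{\left(n \right)} = \left(\left(n - n\right) - 2\right) + 0 = \left(0 - 2\right) + 0 = -2 + 0 = -2$)
$h z{\left(P \right)} = \left(-2150\right) \left(-2\right) = 4300$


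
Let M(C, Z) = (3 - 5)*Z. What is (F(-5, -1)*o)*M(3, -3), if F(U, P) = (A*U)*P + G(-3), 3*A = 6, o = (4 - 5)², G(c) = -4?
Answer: 36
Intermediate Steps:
M(C, Z) = -2*Z
o = 1 (o = (-1)² = 1)
A = 2 (A = (⅓)*6 = 2)
F(U, P) = -4 + 2*P*U (F(U, P) = (2*U)*P - 4 = 2*P*U - 4 = -4 + 2*P*U)
(F(-5, -1)*o)*M(3, -3) = ((-4 + 2*(-1)*(-5))*1)*(-2*(-3)) = ((-4 + 10)*1)*6 = (6*1)*6 = 6*6 = 36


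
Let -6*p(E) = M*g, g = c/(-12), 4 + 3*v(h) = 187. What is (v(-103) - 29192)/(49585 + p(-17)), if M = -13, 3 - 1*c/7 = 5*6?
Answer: -233048/396953 ≈ -0.58709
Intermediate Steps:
v(h) = 61 (v(h) = -4/3 + (⅓)*187 = -4/3 + 187/3 = 61)
c = -189 (c = 21 - 35*6 = 21 - 7*30 = 21 - 210 = -189)
g = 63/4 (g = -189/(-12) = -189*(-1/12) = 63/4 ≈ 15.750)
p(E) = 273/8 (p(E) = -(-13)*63/(6*4) = -⅙*(-819/4) = 273/8)
(v(-103) - 29192)/(49585 + p(-17)) = (61 - 29192)/(49585 + 273/8) = -29131/396953/8 = -29131*8/396953 = -233048/396953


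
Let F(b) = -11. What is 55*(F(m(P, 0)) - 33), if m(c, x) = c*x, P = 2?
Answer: -2420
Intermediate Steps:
55*(F(m(P, 0)) - 33) = 55*(-11 - 33) = 55*(-44) = -2420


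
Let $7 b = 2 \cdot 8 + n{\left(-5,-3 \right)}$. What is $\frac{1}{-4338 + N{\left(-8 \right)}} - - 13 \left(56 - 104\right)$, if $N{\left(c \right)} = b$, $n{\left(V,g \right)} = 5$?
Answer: $- \frac{2705041}{4335} \approx -624.0$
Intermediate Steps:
$b = 3$ ($b = \frac{2 \cdot 8 + 5}{7} = \frac{16 + 5}{7} = \frac{1}{7} \cdot 21 = 3$)
$N{\left(c \right)} = 3$
$\frac{1}{-4338 + N{\left(-8 \right)}} - - 13 \left(56 - 104\right) = \frac{1}{-4338 + 3} - - 13 \left(56 - 104\right) = \frac{1}{-4335} - \left(-13\right) \left(-48\right) = - \frac{1}{4335} - 624 = - \frac{2705041}{4335}$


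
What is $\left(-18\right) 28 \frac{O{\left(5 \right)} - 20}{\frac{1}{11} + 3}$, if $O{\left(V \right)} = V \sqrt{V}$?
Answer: $\frac{55440}{17} - \frac{13860 \sqrt{5}}{17} \approx 1438.1$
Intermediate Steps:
$O{\left(V \right)} = V^{\frac{3}{2}}$
$\left(-18\right) 28 \frac{O{\left(5 \right)} - 20}{\frac{1}{11} + 3} = \left(-18\right) 28 \frac{5^{\frac{3}{2}} - 20}{\frac{1}{11} + 3} = - 504 \frac{5 \sqrt{5} - 20}{\frac{1}{11} + 3} = - 504 \frac{-20 + 5 \sqrt{5}}{\frac{34}{11}} = - 504 \left(-20 + 5 \sqrt{5}\right) \frac{11}{34} = - 504 \left(- \frac{110}{17} + \frac{55 \sqrt{5}}{34}\right) = \frac{55440}{17} - \frac{13860 \sqrt{5}}{17}$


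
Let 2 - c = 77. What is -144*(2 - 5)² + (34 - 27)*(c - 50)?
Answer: -2171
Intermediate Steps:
c = -75 (c = 2 - 1*77 = 2 - 77 = -75)
-144*(2 - 5)² + (34 - 27)*(c - 50) = -144*(2 - 5)² + (34 - 27)*(-75 - 50) = -144*(-3)² + 7*(-125) = -144*9 - 875 = -1296 - 875 = -2171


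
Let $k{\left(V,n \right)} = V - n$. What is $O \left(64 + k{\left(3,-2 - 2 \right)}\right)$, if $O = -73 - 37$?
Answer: $-7810$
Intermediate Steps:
$O = -110$ ($O = -73 - 37 = -110$)
$O \left(64 + k{\left(3,-2 - 2 \right)}\right) = - 110 \left(64 + \left(3 - \left(-2 - 2\right)\right)\right) = - 110 \left(64 + \left(3 - -4\right)\right) = - 110 \left(64 + \left(3 + 4\right)\right) = - 110 \left(64 + 7\right) = \left(-110\right) 71 = -7810$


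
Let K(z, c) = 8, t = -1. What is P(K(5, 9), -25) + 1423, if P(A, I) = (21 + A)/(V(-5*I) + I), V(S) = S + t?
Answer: 140906/99 ≈ 1423.3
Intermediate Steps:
V(S) = -1 + S (V(S) = S - 1 = -1 + S)
P(A, I) = (21 + A)/(-1 - 4*I) (P(A, I) = (21 + A)/((-1 - 5*I) + I) = (21 + A)/(-1 - 4*I))
P(K(5, 9), -25) + 1423 = (-21 - 1*8)/(1 + 4*(-25)) + 1423 = (-21 - 8)/(1 - 100) + 1423 = -29/(-99) + 1423 = -1/99*(-29) + 1423 = 29/99 + 1423 = 140906/99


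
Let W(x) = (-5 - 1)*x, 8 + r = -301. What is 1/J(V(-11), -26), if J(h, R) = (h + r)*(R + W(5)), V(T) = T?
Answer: 1/17920 ≈ 5.5804e-5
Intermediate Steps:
r = -309 (r = -8 - 301 = -309)
W(x) = -6*x
J(h, R) = (-309 + h)*(-30 + R) (J(h, R) = (h - 309)*(R - 6*5) = (-309 + h)*(R - 30) = (-309 + h)*(-30 + R))
1/J(V(-11), -26) = 1/(9270 - 309*(-26) - 30*(-11) - 26*(-11)) = 1/(9270 + 8034 + 330 + 286) = 1/17920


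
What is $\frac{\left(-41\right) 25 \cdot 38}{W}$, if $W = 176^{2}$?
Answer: $- \frac{19475}{15488} \approx -1.2574$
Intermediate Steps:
$W = 30976$
$\frac{\left(-41\right) 25 \cdot 38}{W} = \frac{\left(-41\right) 25 \cdot 38}{30976} = \left(-1025\right) 38 \cdot \frac{1}{30976} = \left(-38950\right) \frac{1}{30976} = - \frac{19475}{15488}$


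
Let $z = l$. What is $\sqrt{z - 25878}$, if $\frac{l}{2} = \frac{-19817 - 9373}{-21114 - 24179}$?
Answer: $\frac{9 i \sqrt{655369509322}}{45293} \approx 160.86 i$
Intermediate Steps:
$l = \frac{58380}{45293}$ ($l = 2 \frac{-19817 - 9373}{-21114 - 24179} = 2 \left(- \frac{29190}{-45293}\right) = 2 \left(\left(-29190\right) \left(- \frac{1}{45293}\right)\right) = 2 \cdot \frac{29190}{45293} = \frac{58380}{45293} \approx 1.2889$)
$z = \frac{58380}{45293} \approx 1.2889$
$\sqrt{z - 25878} = \sqrt{\frac{58380}{45293} - 25878} = \sqrt{- \frac{1172033874}{45293}} = \frac{9 i \sqrt{655369509322}}{45293}$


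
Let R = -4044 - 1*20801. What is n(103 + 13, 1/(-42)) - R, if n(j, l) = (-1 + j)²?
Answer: 38070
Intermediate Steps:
R = -24845 (R = -4044 - 20801 = -24845)
n(103 + 13, 1/(-42)) - R = (-1 + (103 + 13))² - 1*(-24845) = (-1 + 116)² + 24845 = 115² + 24845 = 13225 + 24845 = 38070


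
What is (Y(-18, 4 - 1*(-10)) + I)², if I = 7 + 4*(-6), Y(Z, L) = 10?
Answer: 49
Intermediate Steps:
I = -17 (I = 7 - 24 = -17)
(Y(-18, 4 - 1*(-10)) + I)² = (10 - 17)² = (-7)² = 49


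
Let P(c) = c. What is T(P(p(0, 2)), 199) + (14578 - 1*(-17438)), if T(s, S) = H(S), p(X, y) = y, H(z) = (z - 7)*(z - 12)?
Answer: 67920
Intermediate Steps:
H(z) = (-12 + z)*(-7 + z) (H(z) = (-7 + z)*(-12 + z) = (-12 + z)*(-7 + z))
T(s, S) = 84 + S² - 19*S
T(P(p(0, 2)), 199) + (14578 - 1*(-17438)) = (84 + 199² - 19*199) + (14578 - 1*(-17438)) = (84 + 39601 - 3781) + (14578 + 17438) = 35904 + 32016 = 67920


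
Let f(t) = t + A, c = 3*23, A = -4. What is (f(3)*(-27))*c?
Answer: 1863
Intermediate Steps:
c = 69
f(t) = -4 + t (f(t) = t - 4 = -4 + t)
(f(3)*(-27))*c = ((-4 + 3)*(-27))*69 = -1*(-27)*69 = 27*69 = 1863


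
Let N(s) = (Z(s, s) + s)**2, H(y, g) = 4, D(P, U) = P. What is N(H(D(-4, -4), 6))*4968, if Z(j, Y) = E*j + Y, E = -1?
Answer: 79488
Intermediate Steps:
Z(j, Y) = Y - j (Z(j, Y) = -j + Y = Y - j)
N(s) = s**2 (N(s) = ((s - s) + s)**2 = (0 + s)**2 = s**2)
N(H(D(-4, -4), 6))*4968 = 4**2*4968 = 16*4968 = 79488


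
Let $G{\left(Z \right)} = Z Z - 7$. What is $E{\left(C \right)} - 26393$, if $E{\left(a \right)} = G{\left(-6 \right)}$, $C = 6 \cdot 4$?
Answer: $-26364$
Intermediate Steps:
$C = 24$
$G{\left(Z \right)} = -7 + Z^{2}$ ($G{\left(Z \right)} = Z^{2} - 7 = -7 + Z^{2}$)
$E{\left(a \right)} = 29$ ($E{\left(a \right)} = -7 + \left(-6\right)^{2} = -7 + 36 = 29$)
$E{\left(C \right)} - 26393 = 29 - 26393 = -26364$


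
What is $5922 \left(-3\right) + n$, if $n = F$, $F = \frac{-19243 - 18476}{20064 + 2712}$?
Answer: $- \frac{134892045}{7592} \approx -17768.0$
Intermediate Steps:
$F = - \frac{12573}{7592}$ ($F = - \frac{37719}{22776} = \left(-37719\right) \frac{1}{22776} = - \frac{12573}{7592} \approx -1.6561$)
$n = - \frac{12573}{7592} \approx -1.6561$
$5922 \left(-3\right) + n = 5922 \left(-3\right) - \frac{12573}{7592} = -17766 - \frac{12573}{7592} = - \frac{134892045}{7592}$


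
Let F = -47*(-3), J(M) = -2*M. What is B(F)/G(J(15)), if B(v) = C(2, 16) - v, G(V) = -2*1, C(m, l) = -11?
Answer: 76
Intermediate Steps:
G(V) = -2
F = 141
B(v) = -11 - v
B(F)/G(J(15)) = (-11 - 1*141)/(-2) = (-11 - 141)*(-1/2) = -152*(-1/2) = 76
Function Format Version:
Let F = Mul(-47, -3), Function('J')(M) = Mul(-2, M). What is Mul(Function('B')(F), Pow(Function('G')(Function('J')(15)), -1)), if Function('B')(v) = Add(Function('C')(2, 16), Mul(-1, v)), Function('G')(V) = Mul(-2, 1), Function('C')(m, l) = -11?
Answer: 76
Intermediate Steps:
Function('G')(V) = -2
F = 141
Function('B')(v) = Add(-11, Mul(-1, v))
Mul(Function('B')(F), Pow(Function('G')(Function('J')(15)), -1)) = Mul(Add(-11, Mul(-1, 141)), Pow(-2, -1)) = Mul(Add(-11, -141), Rational(-1, 2)) = Mul(-152, Rational(-1, 2)) = 76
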